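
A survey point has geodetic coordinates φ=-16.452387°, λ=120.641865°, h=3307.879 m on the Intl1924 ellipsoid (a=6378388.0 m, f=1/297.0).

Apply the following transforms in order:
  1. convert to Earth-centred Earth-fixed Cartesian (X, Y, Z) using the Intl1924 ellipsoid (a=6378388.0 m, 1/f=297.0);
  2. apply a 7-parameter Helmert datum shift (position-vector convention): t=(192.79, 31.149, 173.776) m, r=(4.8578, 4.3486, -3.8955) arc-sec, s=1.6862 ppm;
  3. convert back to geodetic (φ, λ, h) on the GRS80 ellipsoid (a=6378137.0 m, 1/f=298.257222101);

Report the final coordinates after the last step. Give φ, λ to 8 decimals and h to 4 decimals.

φ=-16.44883066°, λ=120.63918508°, h=3444.2376 m

start: φ=-16.452387°, λ=120.641865°, h=3307.879 m
→ ECEF (a=6378388.000, f=1/297.0): X=-3120226.5191, Y=5267227.2704, Z=-1795753.7414
→ Helmert 7p (PV): X=-3119977.3731, Y=5267368.5218, Z=-1795393.1606
→ geod (Bowring, a=6378137.000): φ=-16.44883066°, λ=120.63918508°, h=3444.2376 m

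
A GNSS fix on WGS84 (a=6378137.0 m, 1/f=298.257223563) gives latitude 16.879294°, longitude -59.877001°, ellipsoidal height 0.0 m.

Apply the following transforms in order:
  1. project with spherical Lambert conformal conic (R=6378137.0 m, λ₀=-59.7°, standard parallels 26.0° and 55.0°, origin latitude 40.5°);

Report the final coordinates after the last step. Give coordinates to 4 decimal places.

start: φ=16.879294°, λ=-59.877001°, h=0.000 m
→ lcc (R=6378137.0, λ₀=-59.7°): E=-19817.3623, N=-2619476.6457

E=-19817.3623 m, N=-2619476.6457 m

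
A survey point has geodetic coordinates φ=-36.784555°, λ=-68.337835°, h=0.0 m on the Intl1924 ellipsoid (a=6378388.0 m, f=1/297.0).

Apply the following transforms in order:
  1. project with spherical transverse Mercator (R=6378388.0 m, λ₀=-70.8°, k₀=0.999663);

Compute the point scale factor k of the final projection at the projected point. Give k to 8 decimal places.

1.00025522

start: φ=-36.784555°, λ=-68.337835°, h=0.000 m
→ into tm (λ₀=-70.8°): φ=-36.78455500°, λ−λ₀=2.46216500°
scale k = 1.00025522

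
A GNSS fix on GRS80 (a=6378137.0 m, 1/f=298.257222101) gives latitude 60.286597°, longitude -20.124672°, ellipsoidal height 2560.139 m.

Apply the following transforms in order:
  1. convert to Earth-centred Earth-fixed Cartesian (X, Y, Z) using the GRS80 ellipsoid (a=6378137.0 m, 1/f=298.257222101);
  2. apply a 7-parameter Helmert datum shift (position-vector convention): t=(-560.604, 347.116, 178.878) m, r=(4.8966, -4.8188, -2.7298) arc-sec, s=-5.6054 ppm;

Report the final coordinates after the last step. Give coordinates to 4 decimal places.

X=2976377.7624 m, Y=-1090734.3552 m, Z=5518788.5858 m

start: φ=60.286597°, λ=-20.124672°, h=2560.139 m
→ ECEF (a=6378137.000, f=1/298.257222101): X=2977098.4177, Y=-1090917.1789, Z=5518596.9881
→ Helmert 7p (PV): X=2976377.7624, Y=-1090734.3552, Z=5518788.5858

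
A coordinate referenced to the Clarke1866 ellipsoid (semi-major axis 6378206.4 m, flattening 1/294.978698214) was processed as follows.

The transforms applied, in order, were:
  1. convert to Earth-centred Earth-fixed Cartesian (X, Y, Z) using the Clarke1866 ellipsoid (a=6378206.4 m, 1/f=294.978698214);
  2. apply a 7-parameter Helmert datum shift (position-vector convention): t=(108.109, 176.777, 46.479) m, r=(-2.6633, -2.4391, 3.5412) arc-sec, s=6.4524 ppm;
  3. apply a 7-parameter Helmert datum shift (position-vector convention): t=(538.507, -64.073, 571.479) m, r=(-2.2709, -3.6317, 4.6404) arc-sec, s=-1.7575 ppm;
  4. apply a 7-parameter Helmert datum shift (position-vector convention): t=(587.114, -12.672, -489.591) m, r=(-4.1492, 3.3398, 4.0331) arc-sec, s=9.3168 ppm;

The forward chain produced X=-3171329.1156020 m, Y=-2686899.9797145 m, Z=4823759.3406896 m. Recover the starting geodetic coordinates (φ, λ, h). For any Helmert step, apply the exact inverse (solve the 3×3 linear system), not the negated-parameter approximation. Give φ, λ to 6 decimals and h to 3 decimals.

start: X=-3171329.1156, Y=-2686899.9797, Z=4823759.3407 m
→ Helmert⁻¹: X=-3172017.3256, Y=-2686897.2933, Z=4824098.5755
→ Helmert⁻¹: X=-3172536.9262, Y=-2686819.6745, Z=4823561.8518
→ Helmert⁻¹: X=-3172613.6568, Y=-2686986.9270, Z=4823487.0717
→ geod (Bowring, a=6378206.400): φ=49.43282600°, λ=-139.73768100°, h=2224.7030 m

φ=49.432826°, λ=-139.737681°, h=2224.703 m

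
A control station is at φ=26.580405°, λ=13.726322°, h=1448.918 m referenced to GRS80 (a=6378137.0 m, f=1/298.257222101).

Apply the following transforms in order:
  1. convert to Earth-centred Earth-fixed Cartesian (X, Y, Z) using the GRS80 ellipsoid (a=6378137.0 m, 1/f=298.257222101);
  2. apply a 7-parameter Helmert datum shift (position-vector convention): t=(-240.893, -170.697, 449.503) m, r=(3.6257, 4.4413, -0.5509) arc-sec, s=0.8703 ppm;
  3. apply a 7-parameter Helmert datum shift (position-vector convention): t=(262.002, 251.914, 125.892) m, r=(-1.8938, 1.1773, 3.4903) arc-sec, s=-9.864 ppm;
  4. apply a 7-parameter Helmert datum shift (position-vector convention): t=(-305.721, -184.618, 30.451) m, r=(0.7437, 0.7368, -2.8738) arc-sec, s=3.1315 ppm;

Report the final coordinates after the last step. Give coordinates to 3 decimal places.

X=5545854.938 m, Y=1354545.785 m, Z=2837797.591 m

start: φ=26.580405°, λ=13.726322°, h=1448.918 m
→ ECEF (a=6378137.000, f=1/298.257222101): X=5546085.0580, Y=1354689.4183, Z=2837363.0028
→ Helmert 7p (PV): X=5545913.7042, Y=1354455.2126, Z=2837719.3691
→ Helmert 7p (PV): X=5546114.2789, Y=1354813.6643, Z=2837773.1800
→ Helmert 7p (PV): X=5545854.9385, Y=1354545.7852, Z=2837797.5910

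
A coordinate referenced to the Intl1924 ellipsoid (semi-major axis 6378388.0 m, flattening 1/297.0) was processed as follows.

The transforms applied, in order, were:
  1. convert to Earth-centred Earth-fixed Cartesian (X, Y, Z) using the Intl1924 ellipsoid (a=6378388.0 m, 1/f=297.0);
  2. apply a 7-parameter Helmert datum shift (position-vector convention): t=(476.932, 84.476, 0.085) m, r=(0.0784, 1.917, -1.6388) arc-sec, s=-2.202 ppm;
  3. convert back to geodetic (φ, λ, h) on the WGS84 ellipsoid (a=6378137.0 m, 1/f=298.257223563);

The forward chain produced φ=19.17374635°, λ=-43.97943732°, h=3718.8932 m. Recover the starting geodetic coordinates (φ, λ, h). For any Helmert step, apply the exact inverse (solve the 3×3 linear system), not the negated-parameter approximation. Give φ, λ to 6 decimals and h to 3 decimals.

φ=19.175500°, λ=-43.982829°, h=3223.094 m

start: φ=19.173746°, λ=-43.979437°, h=3718.893 m
→ ECEF (a=6378137.000, f=1/298.257223563): X=4339130.1219, Y=-4187240.8127, Z=2082746.0603
→ Helmert⁻¹: X=4338676.6550, Y=-4187299.2463, Z=2082792.4762
→ geod (Bowring, a=6378388.000): φ=19.17550000°, λ=-43.98282900°, h=3223.0940 m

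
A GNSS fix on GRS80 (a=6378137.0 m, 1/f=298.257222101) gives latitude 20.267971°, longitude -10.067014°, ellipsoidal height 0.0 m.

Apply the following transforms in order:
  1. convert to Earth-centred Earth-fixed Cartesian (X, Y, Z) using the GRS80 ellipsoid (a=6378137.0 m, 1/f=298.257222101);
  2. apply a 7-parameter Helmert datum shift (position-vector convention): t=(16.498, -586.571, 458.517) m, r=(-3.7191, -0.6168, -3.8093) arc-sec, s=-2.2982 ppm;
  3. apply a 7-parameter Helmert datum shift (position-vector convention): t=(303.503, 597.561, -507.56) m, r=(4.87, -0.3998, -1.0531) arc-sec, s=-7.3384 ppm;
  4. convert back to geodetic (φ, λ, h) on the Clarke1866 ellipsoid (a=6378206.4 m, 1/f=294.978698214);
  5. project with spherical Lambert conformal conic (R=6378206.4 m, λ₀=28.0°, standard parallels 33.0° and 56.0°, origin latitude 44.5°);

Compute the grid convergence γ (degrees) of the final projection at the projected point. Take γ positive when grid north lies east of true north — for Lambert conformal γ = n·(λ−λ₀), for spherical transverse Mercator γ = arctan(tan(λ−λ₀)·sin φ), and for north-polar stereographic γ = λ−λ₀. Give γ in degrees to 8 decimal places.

start: φ=20.267971°, λ=-10.067014°, h=0.000 m
→ ECEF (a=6378137.000, f=1/298.257222101): X=5893470.0528, Y=-1046286.6548, Z=2195549.8695
→ Helmert 7p (PV): X=5893447.1182, Y=-1046940.0744, Z=2196039.8293
→ Helmert 7p (PV): X=5893697.7710, Y=-1046416.7688, Z=2195502.8584
→ geod (Bowring, a=6378206.400): φ=20.26819304°, λ=-10.06785925°, h=174.4460 m
→ into lcc (λ₀=28.0°): φ=20.26819304°, λ−λ₀=-38.06785925°
convergence γ = -26.86605507°

-26.86605507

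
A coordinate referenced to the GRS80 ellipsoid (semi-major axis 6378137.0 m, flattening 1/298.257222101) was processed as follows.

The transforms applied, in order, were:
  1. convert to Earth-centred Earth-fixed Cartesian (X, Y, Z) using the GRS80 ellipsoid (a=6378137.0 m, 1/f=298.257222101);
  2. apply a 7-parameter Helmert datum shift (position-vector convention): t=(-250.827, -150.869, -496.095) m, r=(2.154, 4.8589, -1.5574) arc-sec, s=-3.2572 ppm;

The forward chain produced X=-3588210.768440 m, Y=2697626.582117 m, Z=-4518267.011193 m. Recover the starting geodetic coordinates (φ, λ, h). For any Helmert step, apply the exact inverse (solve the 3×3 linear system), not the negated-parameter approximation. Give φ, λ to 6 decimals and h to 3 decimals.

φ=-45.376591°, λ=143.060690°, h=1479.641 m

start: X=-3588210.7684, Y=2697626.5821, Z=-4518267.0112 m
→ Helmert⁻¹: X=-3587885.5708, Y=2697711.9682, Z=-4517898.3219
→ geod (Bowring, a=6378137.000): φ=-45.37659100°, λ=143.06069000°, h=1479.6410 m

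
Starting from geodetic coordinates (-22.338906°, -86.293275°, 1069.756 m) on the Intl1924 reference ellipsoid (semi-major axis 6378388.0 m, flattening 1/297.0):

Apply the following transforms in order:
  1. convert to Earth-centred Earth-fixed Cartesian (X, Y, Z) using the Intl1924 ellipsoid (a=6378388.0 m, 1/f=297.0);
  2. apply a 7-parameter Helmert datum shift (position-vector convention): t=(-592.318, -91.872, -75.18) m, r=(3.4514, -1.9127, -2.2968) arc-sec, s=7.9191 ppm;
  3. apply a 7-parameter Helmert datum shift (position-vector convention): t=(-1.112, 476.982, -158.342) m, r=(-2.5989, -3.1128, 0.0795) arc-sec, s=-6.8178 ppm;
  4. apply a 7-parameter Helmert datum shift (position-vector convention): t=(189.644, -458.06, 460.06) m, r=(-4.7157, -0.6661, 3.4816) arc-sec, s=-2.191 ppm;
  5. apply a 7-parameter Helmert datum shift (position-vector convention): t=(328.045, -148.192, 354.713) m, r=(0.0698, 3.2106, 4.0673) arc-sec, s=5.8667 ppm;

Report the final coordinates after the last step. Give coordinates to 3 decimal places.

start: φ=-22.338906°, λ=-86.293275°, h=1069.756 m
→ ECEF (a=6378388.000, f=1/297.0): X=381661.7066, Y=-5891208.1024, Z=-2409604.1238
→ Helmert 7p (PV): X=381029.1552, Y=-5891310.5575, Z=-2409793.4240
→ Helmert 7p (PV): X=381064.0827, Y=-5890823.6256, Z=-2409855.3574
→ Helmert 7p (PV): X=381360.1066, Y=-5891317.4416, Z=-2409254.1090
→ Helmert 7p (PV): X=381769.0582, Y=-5891491.8609, Z=-2408921.4601

X=381769.058 m, Y=-5891491.861 m, Z=-2408921.460 m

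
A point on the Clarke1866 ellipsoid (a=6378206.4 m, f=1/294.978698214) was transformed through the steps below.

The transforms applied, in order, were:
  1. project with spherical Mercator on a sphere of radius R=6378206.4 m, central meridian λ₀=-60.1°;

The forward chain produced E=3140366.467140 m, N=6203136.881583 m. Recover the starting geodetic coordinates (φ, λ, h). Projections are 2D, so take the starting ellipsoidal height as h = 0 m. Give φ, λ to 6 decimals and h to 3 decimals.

start: E=3140366.4671, N=6203136.8816 m
→ merc⁻¹: φ=48.57509700°, λ=-31.88991500°

φ=48.575097°, λ=-31.889915°, h=0.000 m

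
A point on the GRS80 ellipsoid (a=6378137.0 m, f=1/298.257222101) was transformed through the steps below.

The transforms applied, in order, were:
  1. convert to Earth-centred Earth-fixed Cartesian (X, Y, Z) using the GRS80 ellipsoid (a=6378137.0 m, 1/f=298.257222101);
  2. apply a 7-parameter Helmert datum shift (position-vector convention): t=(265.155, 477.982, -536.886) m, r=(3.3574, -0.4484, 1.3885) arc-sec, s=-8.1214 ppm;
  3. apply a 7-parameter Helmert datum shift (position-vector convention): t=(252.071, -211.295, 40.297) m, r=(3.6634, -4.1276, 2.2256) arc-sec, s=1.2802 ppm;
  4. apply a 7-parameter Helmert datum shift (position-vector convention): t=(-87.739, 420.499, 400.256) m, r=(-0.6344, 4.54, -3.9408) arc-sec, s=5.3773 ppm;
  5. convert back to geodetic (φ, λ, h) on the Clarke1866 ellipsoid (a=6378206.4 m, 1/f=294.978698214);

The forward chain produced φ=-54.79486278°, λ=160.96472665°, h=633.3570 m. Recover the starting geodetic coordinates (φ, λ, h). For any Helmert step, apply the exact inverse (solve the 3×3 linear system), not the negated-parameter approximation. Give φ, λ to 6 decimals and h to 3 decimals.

φ=-54.791580°, λ=160.979458°, h=579.811 m

start: φ=-54.794863°, λ=160.964727°, h=633.357 m
→ ECEF (a=6378206.400, f=1/294.978698214): X=-3484227.8006, Y=1202115.6844, Z=-5188566.9607
→ Helmert⁻¹: X=-3484030.0714, Y=1201638.1190, Z=-5189012.3038
→ Helmert⁻¹: X=-3484368.5524, Y=1201793.3117, Z=-5188997.5761
→ Helmert⁻¹: X=-3484665.2006, Y=1201264.0895, Z=-5188514.8059
→ geod (Bowring, a=6378137.000): φ=-54.79158000°, λ=160.97945800°, h=579.8110 m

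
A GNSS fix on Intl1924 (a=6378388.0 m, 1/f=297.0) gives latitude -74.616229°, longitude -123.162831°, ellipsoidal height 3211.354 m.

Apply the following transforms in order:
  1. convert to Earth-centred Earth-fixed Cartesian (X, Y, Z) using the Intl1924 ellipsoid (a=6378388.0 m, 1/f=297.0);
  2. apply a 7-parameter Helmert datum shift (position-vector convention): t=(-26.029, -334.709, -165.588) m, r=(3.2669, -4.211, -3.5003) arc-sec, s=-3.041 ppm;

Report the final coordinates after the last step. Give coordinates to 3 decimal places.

X=-928895.137 m, Y=-1421849.000 m, Z=-6130973.056 m

start: φ=-74.616229°, λ=-123.162831°, h=3211.354 m
→ ECEF (a=6378388.000, f=1/297.0): X=-928972.9706, Y=-1421631.4804, Z=-6130784.6302
→ Helmert 7p (PV): X=-928895.1368, Y=-1421849.0003, Z=-6130973.0562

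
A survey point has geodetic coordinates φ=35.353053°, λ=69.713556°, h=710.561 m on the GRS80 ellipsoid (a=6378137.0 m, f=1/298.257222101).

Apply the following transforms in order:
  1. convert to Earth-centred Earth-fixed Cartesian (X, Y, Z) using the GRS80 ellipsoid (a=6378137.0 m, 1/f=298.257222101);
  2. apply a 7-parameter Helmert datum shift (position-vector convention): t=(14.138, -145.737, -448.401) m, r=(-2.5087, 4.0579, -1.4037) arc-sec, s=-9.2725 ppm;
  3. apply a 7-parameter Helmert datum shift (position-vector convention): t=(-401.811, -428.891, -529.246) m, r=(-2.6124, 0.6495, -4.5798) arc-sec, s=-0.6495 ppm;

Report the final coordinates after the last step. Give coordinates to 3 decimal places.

start: φ=35.353053°, λ=69.713556°, h=710.561 m
→ ECEF (a=6378137.000, f=1/298.257222101): X=1805838.1370, Y=4885366.7802, Z=3670294.0310
→ Helmert 7p (PV): X=1805940.9825, Y=4885208.0940, Z=3669716.6530
→ Helmert 7p (PV): X=1805658.0226, Y=4884782.4099, Z=3669117.4644

X=1805658.023 m, Y=4884782.410 m, Z=3669117.464 m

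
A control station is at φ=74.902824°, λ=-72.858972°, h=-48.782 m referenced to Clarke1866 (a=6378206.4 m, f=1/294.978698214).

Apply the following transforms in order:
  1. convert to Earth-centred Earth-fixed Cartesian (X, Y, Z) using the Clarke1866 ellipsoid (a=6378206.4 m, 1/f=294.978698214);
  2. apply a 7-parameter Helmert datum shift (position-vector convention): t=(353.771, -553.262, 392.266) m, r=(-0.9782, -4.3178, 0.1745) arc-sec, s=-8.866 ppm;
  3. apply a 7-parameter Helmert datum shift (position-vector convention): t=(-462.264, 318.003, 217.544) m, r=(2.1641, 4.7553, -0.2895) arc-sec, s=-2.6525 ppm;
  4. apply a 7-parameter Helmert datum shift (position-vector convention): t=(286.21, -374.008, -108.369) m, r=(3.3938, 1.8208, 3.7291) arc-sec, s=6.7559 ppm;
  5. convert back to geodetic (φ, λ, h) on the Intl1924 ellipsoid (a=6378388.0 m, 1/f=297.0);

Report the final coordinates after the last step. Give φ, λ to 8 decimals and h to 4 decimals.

start: φ=74.902824°, λ=-72.858972°, h=-48.782 m
→ ECEF (a=6378206.400, f=1/294.978698214): X=491158.9669, Y=-1592478.7593, Z=6135724.0763
→ Helmert 7p (PV): X=491381.2908, Y=-1592988.3888, Z=6136079.7766
→ Helmert 7p (PV): X=491056.9505, Y=-1592731.2287, Z=6136253.0028
→ Helmert 7p (PV): X=491429.4416, Y=-1593208.0832, Z=6136155.5486
→ geod (Bowring, a=6378388.000): φ=74.89645120°, λ=-72.85747675°, h=251.9472 m

φ=74.89645120°, λ=-72.85747675°, h=251.9472 m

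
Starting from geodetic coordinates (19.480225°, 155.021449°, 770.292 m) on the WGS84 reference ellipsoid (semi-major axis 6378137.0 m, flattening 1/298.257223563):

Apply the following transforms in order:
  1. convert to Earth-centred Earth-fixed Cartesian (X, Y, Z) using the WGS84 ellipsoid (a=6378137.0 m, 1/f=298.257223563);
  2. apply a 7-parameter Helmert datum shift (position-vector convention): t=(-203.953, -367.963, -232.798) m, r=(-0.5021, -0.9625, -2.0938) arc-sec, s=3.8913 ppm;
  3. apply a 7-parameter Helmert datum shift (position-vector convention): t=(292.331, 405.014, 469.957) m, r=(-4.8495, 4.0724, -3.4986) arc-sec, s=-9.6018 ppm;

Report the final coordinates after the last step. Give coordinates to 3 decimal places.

start: φ=19.480225°, λ=155.021449°, h=770.292 m
→ ECEF (a=6378137.000, f=1/298.257223563): X=-5453296.1351, Y=2540428.8078, Z=2113795.5617
→ Helmert 7p (PV): X=-5453505.3842, Y=2540131.2327, Z=2113539.3580
→ Helmert 7p (PV): X=-5453075.8768, Y=2540654.0477, Z=2114036.9712

X=-5453075.877 m, Y=2540654.048 m, Z=2114036.971 m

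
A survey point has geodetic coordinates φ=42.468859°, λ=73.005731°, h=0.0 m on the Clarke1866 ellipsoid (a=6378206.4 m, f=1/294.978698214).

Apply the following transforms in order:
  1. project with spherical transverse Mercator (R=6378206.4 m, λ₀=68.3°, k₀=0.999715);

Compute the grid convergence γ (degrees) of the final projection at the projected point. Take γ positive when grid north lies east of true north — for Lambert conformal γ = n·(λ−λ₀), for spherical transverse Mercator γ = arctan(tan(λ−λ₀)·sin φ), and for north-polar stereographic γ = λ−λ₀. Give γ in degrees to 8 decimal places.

3.18115013

start: φ=42.468859°, λ=73.005731°, h=0.000 m
→ into tm (λ₀=68.3°): φ=42.46885900°, λ−λ₀=4.70573100°
convergence γ = 3.18115013°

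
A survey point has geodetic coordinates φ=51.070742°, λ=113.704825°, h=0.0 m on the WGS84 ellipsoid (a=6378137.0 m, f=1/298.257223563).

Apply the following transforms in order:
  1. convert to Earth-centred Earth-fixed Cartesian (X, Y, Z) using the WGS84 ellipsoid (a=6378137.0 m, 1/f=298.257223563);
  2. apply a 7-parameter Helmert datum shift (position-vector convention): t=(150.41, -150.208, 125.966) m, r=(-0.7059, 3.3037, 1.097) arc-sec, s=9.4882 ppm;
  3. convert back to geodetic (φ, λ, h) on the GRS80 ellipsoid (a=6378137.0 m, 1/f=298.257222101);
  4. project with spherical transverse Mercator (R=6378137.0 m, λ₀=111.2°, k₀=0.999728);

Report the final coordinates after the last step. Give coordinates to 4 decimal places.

E=175006.4871 m, N=5686851.2699 m

start: φ=51.070742°, λ=113.704825°, h=0.000 m
→ ECEF (a=6378137.000, f=1/298.257223563): X=-1614496.3547, Y=3677083.9806, Z=4938493.5780
→ Helmert 7p (PV): X=-1614301.7202, Y=3676976.9760, Z=4938679.6765
→ geod (Bowring, a=6378137.000): φ=51.07302536°, λ=113.70289607°, h=34.0443 m
→ tm (R=6378137.0, λ₀=111.2°): E=175006.4871, N=5686851.2699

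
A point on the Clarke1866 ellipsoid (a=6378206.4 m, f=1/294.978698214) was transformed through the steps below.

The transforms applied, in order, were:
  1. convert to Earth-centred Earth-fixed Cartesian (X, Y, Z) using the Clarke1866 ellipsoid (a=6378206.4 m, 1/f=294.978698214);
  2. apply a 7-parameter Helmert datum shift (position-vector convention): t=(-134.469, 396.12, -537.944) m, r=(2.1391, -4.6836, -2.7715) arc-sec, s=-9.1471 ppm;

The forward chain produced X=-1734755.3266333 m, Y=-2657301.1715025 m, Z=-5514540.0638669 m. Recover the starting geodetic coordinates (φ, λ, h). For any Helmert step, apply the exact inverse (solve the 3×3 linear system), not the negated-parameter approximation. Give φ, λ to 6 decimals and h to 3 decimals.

φ=-60.243388°, λ=-123.132164°, h=227.093 m

start: X=-1734755.3266, Y=-2657301.1715, Z=-5514540.0639 m
→ Helmert⁻¹: X=-1734726.2173, Y=-2657802.0944, Z=-5513985.6044
→ geod (Bowring, a=6378206.400): φ=-60.24338800°, λ=-123.13216400°, h=227.0930 m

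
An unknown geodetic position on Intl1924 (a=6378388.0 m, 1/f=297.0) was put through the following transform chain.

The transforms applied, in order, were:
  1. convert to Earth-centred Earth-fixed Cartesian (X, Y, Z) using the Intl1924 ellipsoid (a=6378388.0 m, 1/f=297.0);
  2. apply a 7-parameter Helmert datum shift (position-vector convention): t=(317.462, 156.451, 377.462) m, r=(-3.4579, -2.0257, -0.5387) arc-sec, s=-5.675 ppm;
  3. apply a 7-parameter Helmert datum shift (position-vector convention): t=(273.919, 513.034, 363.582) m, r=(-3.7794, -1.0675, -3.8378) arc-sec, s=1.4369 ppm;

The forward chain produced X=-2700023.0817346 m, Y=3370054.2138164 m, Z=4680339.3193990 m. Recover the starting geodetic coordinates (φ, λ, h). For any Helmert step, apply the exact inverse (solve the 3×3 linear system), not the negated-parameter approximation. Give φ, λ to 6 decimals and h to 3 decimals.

φ=47.495303°, λ=128.714571°, h=739.161 m

start: X=-2700023.0817, Y=3370054.2138, Z=4680339.3194 m
→ Helmert⁻¹: X=-2700331.5913, Y=3369400.3426, Z=4680044.7257
→ Helmert⁻¹: X=-2700627.2194, Y=3369177.5054, Z=4679776.8256
→ geod (Bowring, a=6378388.000): φ=47.49530300°, λ=128.71457100°, h=739.1610 m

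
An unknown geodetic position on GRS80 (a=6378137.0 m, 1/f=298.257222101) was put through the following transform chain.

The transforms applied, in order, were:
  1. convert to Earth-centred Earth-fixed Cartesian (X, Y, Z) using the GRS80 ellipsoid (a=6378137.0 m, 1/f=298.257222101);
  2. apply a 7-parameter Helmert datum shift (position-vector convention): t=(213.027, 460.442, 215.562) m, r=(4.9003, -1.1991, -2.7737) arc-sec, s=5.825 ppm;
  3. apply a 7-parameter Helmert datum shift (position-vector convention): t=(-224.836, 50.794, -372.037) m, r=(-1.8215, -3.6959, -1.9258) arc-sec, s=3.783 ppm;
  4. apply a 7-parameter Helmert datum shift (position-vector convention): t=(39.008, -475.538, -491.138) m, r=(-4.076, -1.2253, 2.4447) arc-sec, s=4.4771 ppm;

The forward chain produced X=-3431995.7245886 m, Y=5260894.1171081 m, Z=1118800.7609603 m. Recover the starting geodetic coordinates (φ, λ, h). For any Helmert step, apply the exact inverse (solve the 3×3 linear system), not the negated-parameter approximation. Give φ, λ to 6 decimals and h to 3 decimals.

φ=10.172853°, λ=123.119598°, h=2762.169 m

start: X=-3431995.7246, Y=5260894.1171, Z=1118800.7610 m
→ Helmert⁻¹: X=-3431950.3584, Y=5261364.6551, Z=1119411.2449
→ Helmert⁻¹: X=-3431741.5957, Y=5261252.0275, Z=1119886.9980
→ Helmert⁻¹: X=-3431998.8659, Y=5260741.3883, Z=1119559.8844
→ geod (Bowring, a=6378137.000): φ=10.17285300°, λ=123.11959800°, h=2762.1690 m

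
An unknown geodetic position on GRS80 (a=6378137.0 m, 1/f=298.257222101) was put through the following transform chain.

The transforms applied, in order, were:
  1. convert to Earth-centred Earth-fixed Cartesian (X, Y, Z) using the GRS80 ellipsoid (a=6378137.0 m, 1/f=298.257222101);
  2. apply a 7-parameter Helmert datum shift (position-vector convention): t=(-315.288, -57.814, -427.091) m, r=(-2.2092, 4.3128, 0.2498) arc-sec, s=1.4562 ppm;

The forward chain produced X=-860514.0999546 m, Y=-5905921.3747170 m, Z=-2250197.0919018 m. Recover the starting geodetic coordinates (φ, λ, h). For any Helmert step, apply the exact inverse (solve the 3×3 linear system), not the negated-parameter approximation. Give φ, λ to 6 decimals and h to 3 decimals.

φ=-20.782553°, λ=-98.286608°, h=2663.320 m

start: X=-860514.1000, Y=-5905921.3747, Z=-2250197.0919 m
→ Helmert⁻¹: X=-860157.6695, Y=-5905829.8219, Z=-2249847.9643
→ geod (Bowring, a=6378137.000): φ=-20.78255300°, λ=-98.28660800°, h=2663.3200 m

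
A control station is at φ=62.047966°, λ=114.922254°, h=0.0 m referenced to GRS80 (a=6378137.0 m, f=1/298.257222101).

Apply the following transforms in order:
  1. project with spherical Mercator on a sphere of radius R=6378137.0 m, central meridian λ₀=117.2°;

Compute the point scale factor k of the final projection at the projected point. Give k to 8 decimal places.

start: φ=62.047966°, λ=114.922254°, h=0.000 m
→ into merc (λ₀=117.2°): φ=62.04796600°, λ−λ₀=-2.27774600°
scale k = 2.13341423

2.13341423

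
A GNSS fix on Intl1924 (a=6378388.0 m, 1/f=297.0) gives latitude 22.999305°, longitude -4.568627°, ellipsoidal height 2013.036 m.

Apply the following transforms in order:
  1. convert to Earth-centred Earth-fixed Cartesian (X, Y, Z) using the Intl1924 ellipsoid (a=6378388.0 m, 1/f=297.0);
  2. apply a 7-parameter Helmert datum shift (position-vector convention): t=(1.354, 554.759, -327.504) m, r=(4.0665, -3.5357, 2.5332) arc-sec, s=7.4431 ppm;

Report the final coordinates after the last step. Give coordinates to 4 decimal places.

start: φ=22.999305°, λ=-4.568627°, h=2013.036 m
→ ECEF (a=6378388.000, f=1/297.0): X=5857564.6659, Y=-468060.4610, Z=2477467.2929
→ Helmert 7p (PV): X=5857572.8988, Y=-467486.0903, Z=2477249.4096

X=5857572.8988 m, Y=-467486.0903 m, Z=2477249.4096 m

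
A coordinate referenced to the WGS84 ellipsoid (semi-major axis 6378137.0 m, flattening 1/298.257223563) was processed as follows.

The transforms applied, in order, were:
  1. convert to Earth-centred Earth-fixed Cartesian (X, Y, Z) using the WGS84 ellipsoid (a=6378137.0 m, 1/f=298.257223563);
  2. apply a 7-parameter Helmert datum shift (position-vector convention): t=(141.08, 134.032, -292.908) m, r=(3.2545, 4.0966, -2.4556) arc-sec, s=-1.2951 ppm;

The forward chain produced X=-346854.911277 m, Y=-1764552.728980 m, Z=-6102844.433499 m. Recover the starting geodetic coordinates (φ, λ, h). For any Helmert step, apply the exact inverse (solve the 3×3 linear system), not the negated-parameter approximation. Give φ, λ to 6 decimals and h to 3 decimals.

φ=-73.682603°, λ=-101.119266°, h=3603.241 m

start: X=-346854.9113, Y=-1764552.7290, Z=-6102844.4335 m
→ Helmert⁻¹: X=-346854.2289, Y=-1764789.4632, Z=-6102538.4724
→ geod (Bowring, a=6378137.000): φ=-73.68260300°, λ=-101.11926600°, h=3603.2410 m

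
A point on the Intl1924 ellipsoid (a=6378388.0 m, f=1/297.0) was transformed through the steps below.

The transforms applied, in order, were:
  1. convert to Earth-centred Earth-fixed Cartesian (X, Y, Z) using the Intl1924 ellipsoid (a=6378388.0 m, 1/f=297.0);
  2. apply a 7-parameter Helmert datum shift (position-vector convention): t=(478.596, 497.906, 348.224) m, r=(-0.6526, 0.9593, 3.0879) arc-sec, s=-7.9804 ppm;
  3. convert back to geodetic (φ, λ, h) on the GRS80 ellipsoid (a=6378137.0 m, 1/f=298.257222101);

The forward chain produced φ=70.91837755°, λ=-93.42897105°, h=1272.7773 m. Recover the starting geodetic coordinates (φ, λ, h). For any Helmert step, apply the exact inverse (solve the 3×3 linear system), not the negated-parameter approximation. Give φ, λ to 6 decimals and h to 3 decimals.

start: φ=70.918378°, λ=-93.428971°, h=1272.777 m
→ ECEF (a=6378137.000, f=1/298.257222101): X=-125111.9871, Y=-2088039.9640, Z=6006513.5499
→ Helmert⁻¹: X=-125650.7863, Y=-2088571.6595, Z=6006206.0655
→ geod (Bowring, a=6378388.000): φ=70.91321600°, λ=-93.44282800°, h=996.8510 m

φ=70.913216°, λ=-93.442828°, h=996.851 m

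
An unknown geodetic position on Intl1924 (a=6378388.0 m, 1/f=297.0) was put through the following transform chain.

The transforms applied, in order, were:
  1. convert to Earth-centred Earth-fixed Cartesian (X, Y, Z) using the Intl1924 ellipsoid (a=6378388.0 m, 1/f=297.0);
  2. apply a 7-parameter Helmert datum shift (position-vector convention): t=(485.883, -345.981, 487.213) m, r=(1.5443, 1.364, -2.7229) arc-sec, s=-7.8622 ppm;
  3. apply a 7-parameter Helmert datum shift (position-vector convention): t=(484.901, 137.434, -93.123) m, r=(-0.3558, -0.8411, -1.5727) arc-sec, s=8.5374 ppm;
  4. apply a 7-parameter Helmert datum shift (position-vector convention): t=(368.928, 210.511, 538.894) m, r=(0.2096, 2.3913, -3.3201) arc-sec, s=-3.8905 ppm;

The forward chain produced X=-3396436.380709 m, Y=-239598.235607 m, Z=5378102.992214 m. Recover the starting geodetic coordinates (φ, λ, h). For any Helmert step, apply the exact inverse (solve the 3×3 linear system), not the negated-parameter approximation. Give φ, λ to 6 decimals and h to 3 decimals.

φ=57.821064°, λ=-175.964950°, h=2217.972 m

start: X=-3396436.3807, Y=-239598.2356, Z=5378102.9922 m
→ Helmert⁻¹: X=-3396877.0070, Y=-239858.8922, Z=5377545.8823
→ Helmert⁻¹: X=-3397309.1448, Y=-240029.4568, Z=5377606.5340
→ Helmert⁻¹: X=-3397854.1363, Y=-239689.9568, Z=5377140.9223
→ geod (Bowring, a=6378388.000): φ=57.82106400°, λ=-175.96495000°, h=2217.9720 m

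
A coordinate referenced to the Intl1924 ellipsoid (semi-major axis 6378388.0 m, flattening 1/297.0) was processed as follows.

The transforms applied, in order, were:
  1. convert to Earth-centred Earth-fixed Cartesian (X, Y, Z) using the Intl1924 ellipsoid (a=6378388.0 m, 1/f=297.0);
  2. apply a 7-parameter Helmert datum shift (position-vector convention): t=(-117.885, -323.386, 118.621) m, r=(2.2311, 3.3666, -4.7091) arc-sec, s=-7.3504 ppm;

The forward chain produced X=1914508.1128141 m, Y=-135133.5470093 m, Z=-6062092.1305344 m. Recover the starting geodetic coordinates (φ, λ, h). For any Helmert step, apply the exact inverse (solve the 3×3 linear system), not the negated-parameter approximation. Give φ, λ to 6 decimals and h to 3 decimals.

start: X=1914508.1128, Y=-135133.5470, Z=-6062092.1305 m
→ Helmert⁻¹: X=1914742.0955, Y=-134833.0108, Z=-6062222.6012
→ geod (Bowring, a=6378388.000): φ=-72.54154800°, λ=-4.02802600°, h=-10.8980 m

φ=-72.541548°, λ=-4.028026°, h=-10.898 m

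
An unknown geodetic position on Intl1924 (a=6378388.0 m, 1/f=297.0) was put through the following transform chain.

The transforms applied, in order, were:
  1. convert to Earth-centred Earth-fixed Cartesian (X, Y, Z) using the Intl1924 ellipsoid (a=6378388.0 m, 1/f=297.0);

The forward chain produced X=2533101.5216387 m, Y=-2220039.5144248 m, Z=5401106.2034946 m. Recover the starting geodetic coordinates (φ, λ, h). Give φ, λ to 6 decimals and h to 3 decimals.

start: X=2533101.5216, Y=-2220039.5144, Z=5401106.2035 m
→ geod (Bowring, a=6378388.000): φ=58.22454500°, λ=-41.23170000°, h=2402.9330 m

φ=58.224545°, λ=-41.231700°, h=2402.933 m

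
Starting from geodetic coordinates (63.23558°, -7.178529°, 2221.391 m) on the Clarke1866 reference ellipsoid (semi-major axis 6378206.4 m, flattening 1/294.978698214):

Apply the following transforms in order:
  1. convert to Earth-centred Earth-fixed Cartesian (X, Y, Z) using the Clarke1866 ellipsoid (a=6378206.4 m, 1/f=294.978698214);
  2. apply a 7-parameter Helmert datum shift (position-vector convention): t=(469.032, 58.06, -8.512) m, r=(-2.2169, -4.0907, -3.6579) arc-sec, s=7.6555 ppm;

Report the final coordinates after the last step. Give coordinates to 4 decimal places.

start: φ=63.235580°, λ=-7.178529°, h=2221.391 m
→ ECEF (a=6378206.400, f=1/294.978698214): X=2858452.6453, Y=-360018.3269, Z=5673640.9443
→ Helmert 7p (PV): X=2858824.6536, Y=-359952.7354, Z=5673736.4264

X=2858824.6536 m, Y=-359952.7354 m, Z=5673736.4264 m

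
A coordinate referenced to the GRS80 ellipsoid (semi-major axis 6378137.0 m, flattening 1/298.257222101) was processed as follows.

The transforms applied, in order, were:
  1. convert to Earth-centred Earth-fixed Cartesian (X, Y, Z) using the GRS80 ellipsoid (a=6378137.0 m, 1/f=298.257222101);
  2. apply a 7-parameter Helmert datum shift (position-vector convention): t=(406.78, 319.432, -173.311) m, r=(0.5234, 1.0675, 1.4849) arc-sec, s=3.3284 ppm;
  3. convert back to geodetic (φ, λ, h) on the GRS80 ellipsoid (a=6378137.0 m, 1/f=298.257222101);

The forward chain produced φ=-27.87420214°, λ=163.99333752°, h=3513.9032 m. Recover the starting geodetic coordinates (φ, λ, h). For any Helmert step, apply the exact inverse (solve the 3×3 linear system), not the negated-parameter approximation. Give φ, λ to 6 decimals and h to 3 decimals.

φ=-27.871870°, λ=163.997210°, h=3679.549 m

start: φ=-27.874202°, λ=163.993338°, h=3513.903 m
→ ECEF (a=6378137.000, f=1/298.257222101): X=-5426484.8115, Y=1556702.3900, Z=-2965832.0368
→ Helmert⁻¹: X=-5426846.9756, Y=1556409.3202, Z=-2965680.8903
→ geod (Bowring, a=6378137.000): φ=-27.87187000°, λ=163.99721000°, h=3679.5490 m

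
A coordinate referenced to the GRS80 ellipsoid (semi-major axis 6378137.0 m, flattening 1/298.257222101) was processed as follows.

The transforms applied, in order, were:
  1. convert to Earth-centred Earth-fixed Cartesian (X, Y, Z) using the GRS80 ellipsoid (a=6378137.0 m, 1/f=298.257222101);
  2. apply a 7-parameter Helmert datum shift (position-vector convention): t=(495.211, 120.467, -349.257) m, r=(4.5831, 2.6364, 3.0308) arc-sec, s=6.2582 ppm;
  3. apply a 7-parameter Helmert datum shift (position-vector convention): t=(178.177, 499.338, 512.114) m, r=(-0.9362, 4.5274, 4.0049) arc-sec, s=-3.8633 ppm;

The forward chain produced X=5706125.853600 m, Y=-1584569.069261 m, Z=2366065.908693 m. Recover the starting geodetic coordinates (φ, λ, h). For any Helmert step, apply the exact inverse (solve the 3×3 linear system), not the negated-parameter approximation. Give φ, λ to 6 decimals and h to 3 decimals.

φ=21.913757°, λ=-15.529067°, h=1521.027 m

start: X=5706125.8536, Y=-1584569.0693, Z=2366065.9087 m
→ Helmert⁻¹: X=5705887.0164, Y=-1585196.0555, Z=2365680.9798
→ Helmert⁻¹: X=5705302.5627, Y=-1585337.8595, Z=2366123.5782
→ geod (Bowring, a=6378137.000): φ=21.91375700°, λ=-15.52906700°, h=1521.0270 m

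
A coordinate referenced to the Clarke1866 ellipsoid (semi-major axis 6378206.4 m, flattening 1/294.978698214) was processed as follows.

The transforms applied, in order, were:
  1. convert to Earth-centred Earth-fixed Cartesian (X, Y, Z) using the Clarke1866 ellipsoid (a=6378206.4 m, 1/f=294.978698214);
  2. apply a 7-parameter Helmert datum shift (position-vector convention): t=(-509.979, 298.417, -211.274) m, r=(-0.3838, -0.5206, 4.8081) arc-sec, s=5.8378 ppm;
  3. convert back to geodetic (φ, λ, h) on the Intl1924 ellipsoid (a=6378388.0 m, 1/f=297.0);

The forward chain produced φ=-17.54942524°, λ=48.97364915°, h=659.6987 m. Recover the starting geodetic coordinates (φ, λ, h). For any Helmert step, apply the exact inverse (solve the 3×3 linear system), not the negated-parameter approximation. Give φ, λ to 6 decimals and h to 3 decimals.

φ=-17.548081°, λ=48.966902°, h=858.201 m

start: φ=-17.549425°, λ=48.973649°, h=659.699 m
→ ECEF (a=6378388.000, f=1/297.0): X=3993579.9462, Y=4589823.2029, Z=-1911118.6261
→ Helmert⁻¹: X=3994168.7663, Y=4589408.4436, Z=-1910897.7381
→ geod (Bowring, a=6378206.400): φ=-17.54808100°, λ=48.96690200°, h=858.2010 m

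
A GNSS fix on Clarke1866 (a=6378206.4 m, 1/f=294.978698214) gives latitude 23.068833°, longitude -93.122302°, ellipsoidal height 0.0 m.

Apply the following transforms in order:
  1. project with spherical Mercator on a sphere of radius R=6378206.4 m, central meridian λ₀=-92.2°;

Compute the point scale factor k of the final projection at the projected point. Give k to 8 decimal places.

start: φ=23.068833°, λ=-93.122302°, h=0.000 m
→ into merc (λ₀=-92.2°): φ=23.06883300°, λ−λ₀=-0.92230200°
scale k = 1.08691543

1.08691543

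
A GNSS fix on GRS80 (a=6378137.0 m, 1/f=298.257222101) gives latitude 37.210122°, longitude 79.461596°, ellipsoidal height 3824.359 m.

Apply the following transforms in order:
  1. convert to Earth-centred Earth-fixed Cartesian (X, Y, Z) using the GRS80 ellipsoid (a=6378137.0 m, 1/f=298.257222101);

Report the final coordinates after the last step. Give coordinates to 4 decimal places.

X=930744.9811 m, Y=5003132.9064 m, Z=3838303.7148 m

start: φ=37.210122°, λ=79.461596°, h=3824.359 m
→ ECEF (a=6378137.000, f=1/298.257222101): X=930744.9811, Y=5003132.9064, Z=3838303.7148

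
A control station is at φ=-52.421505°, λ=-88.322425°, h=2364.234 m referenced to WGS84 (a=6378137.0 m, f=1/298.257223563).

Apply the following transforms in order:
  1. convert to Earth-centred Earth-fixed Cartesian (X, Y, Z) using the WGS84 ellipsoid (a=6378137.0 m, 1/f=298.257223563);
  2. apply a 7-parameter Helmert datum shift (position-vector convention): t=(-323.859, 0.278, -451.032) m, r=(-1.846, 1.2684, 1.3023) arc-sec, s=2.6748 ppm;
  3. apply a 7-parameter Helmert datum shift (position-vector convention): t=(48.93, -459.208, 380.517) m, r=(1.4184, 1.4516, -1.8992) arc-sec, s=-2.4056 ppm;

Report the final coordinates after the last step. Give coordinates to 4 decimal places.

start: φ=-52.421505°, λ=-88.322425°, h=2364.234 m
→ ECEF (a=6378137.000, f=1/298.257223563): X=114153.2012, Y=-3897666.2995, Z=-5033416.2414
→ Helmert 7p (PV): X=113823.3039, Y=-3897720.7737, Z=-5033846.5558
→ Helmert 7p (PV): X=113800.6457, Y=-3898137.0377, Z=-5033481.5335

X=113800.6457 m, Y=-3898137.0377 m, Z=-5033481.5335 m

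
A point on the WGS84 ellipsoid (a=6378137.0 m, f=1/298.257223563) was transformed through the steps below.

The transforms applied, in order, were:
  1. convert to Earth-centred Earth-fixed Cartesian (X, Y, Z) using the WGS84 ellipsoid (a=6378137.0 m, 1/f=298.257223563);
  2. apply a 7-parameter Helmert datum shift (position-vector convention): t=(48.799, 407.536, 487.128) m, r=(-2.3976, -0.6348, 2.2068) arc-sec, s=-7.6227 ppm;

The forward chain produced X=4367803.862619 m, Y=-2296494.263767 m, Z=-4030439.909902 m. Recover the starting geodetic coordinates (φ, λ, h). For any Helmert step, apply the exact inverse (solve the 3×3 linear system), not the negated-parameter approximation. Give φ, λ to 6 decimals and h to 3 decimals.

start: X=4367803.8626, Y=-2296494.2638, Z=-4030439.9099 m
→ Helmert⁻¹: X=4367751.3777, Y=-2296919.1826, Z=-4030997.9060
→ geod (Bowring, a=6378137.000): φ=-39.43183600°, λ=-27.73904700°, h=2419.5490 m

φ=-39.431836°, λ=-27.739047°, h=2419.549 m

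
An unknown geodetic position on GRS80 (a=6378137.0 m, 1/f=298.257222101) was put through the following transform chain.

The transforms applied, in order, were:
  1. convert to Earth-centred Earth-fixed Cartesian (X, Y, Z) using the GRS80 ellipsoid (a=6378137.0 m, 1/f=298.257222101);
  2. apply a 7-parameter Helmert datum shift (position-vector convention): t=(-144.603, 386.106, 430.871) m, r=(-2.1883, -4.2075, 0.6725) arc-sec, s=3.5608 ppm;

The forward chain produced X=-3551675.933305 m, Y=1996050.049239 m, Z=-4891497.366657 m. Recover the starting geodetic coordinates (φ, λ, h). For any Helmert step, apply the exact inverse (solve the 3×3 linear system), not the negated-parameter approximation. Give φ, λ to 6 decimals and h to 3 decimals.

φ=-50.401462°, λ=150.667515°, h=576.293 m

start: X=-3551675.9333, Y=1996050.0492, Z=-4891497.3667 m
→ Helmert⁻¹: X=-3551611.9632, Y=1995720.3148, Z=-4891817.1979
→ geod (Bowring, a=6378137.000): φ=-50.40146200°, λ=150.66751500°, h=576.2930 m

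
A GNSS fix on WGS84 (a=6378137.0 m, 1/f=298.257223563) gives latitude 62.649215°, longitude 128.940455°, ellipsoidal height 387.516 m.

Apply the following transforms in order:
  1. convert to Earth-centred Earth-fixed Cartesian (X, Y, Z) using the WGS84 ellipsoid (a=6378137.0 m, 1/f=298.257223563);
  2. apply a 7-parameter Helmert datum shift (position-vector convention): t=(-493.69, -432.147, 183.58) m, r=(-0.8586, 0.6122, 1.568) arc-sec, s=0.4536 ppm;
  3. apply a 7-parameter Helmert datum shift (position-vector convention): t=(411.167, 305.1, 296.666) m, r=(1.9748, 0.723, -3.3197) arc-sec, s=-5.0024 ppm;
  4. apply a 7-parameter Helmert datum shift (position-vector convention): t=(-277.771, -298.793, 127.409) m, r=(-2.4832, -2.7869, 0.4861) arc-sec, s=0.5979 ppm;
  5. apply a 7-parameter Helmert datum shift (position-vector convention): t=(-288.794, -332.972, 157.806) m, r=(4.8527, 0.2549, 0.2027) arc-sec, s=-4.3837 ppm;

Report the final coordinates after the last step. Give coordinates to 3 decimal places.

X=-1847412.076 m, Y=2284544.072 m, Z=5643211.953 m

start: φ=62.649215°, λ=128.940455°, h=387.516 m
→ ECEF (a=6378137.000, f=1/298.257223563): X=-1846757.4106, Y=2285407.7656, Z=5642465.6261
→ Helmert 7p (PV): X=-1847252.5647, Y=2284986.1038, Z=5642647.7335
→ Helmert 7p (PV): X=-1846775.6032, Y=2285255.4806, Z=5642944.5243
→ Helmert 7p (PV): X=-1847136.1074, Y=2285021.6365, Z=5643022.8429
→ Helmert 7p (PV): X=-1847412.0761, Y=2284544.0721, Z=5643211.9527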